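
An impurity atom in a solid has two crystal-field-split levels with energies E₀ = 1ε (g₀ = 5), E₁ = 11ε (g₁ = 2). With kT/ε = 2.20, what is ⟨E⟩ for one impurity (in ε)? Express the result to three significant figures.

Eᵢ/kT = 0.45455, 5.0000.
Z = Σ gᵢe^(−Eᵢ/kT) = 5·e^(−0.45455) + 2·e^(−5.0000) = 3.1737 + 0.013476 = 3.1872.
⟨E⟩ = Σ Eᵢ gᵢe^(−Eᵢ/kT) / Z = (1·3.1737 + 11·0.013476) / 3.1872 = 1.04 ε.

1.04 ε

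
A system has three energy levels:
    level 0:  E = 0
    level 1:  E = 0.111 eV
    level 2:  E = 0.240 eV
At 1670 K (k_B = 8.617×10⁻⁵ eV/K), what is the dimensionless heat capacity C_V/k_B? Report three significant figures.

k_BT = 8.617×10⁻⁵ × 1670 K = 0.14390 eV.
Eᵢ/kT = 0, 0.77137, 1.6678.
Z = Σ e^(−Eᵢ/kT) = e^(−0) + e^(−0.77137) + e^(−1.6678) = 1.0000 + 0.46238 + 0.18866 = 1.6510.
⟨E⟩ = 0.058512 eV, ⟨E²⟩ = 0.010033 eV².
C_V/k_B = (⟨E²⟩ − ⟨E⟩²)/(kT)² = (0.010033 − 0.0034237)/0.020707 = 0.319.

0.319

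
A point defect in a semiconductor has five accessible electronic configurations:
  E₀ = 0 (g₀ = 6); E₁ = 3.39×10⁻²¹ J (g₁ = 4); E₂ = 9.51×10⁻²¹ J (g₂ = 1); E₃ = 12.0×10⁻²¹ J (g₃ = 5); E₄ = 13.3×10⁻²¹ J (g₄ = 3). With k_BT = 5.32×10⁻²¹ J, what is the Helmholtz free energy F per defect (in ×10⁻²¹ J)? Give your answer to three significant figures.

Eᵢ/kT = 0, 0.63722, 1.7876, 2.2556, 2.5000.
Z = Σ gᵢe^(−Eᵢ/kT) = 6·e^(−0) + 4·e^(−0.63722) + 1·e^(−1.7876) + 5·e^(−2.2556) + 3·e^(−2.5000) = 6.0000 + 2.1150 + 0.16736 + 0.52405 + 0.24625 = 9.0527.
F = −kT ln Z = −5.32 × ln(9.0527) = −5.32 × 2.2031 = -11.7 ×10⁻²¹ J.

-11.7 ×10⁻²¹ J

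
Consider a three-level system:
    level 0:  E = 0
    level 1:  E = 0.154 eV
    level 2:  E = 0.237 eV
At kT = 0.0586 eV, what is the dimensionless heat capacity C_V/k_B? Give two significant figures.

0.66

Eᵢ/kT = 0, 2.628, 4.044.
Z = Σ e^(−Eᵢ/kT) = e^(−0) + e^(−2.628) + e^(−4.044) = 1.000 + 0.07222 + 0.01753 = 1.090.
⟨E⟩ = 0.01402 eV, ⟨E²⟩ = 0.002475 eV².
C_V/k_B = (⟨E²⟩ − ⟨E⟩²)/(kT)² = (0.002475 − 0.0001966)/0.003434 = 0.66.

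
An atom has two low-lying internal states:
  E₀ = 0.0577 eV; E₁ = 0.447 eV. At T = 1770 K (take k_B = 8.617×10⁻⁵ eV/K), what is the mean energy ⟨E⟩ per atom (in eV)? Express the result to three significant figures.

k_BT = 8.617×10⁻⁵ × 1770 K = 0.15252 eV.
Eᵢ/kT = 0.37831, 2.9308.
Z = Σ e^(−Eᵢ/kT) = e^(−0.37831) + e^(−2.9308) = 0.68502 + 0.053354 = 0.73837.
⟨E⟩ = Σ Eᵢ e^(−Eᵢ/kT) / Z = (0.0577·0.68502 + 0.447·0.053354) / 0.73837 = 0.0858 eV.

0.0858 eV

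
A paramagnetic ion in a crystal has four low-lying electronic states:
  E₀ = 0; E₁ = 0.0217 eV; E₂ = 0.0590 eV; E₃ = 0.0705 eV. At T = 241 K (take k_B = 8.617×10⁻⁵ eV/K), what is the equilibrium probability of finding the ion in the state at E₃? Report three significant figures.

k_BT = 8.617×10⁻⁵ × 241 K = 0.020767 eV.
Eᵢ/kT = 0, 1.0449, 2.8410, 3.3948.
Z = Σ e^(−Eᵢ/kT) = e^(−0) + e^(−1.0449) + e^(−2.8410) + e^(−3.3948) = 1.0000 + 0.35173 + 0.058367 + 0.033547 = 1.4436.
P₃ = e^(−E₃/kT) / Z = 0.033547/1.4436 = 0.0232.

0.0232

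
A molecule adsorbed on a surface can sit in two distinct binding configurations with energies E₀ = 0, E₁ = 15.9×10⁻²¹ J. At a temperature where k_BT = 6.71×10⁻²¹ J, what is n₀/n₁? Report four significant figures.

n₀/n₁ = exp[−(E₀−E₁)/kT] = exp(−(-15.9 ×10⁻²¹ J)/(6.71 ×10⁻²¹ J)) = exp(2.36960) = 10.69.

10.69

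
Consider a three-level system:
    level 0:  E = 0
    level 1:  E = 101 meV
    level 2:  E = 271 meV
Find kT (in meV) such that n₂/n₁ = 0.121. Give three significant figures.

n₂/n₁ = exp[−(E₂−E₁)/kT] = 0.121.
⇒ (E₂−E₁)/kT = ln(1/0.121) = ln(8.2645) = 2.1120.
kT = 170 meV / 2.1120 = 80.5 meV.

80.5 meV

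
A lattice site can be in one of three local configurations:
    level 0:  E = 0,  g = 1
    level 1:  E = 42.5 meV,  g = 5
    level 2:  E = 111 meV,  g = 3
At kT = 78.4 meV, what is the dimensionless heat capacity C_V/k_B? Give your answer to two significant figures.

Eᵢ/kT = 0, 0.5421, 1.416.
Z = Σ gᵢe^(−Eᵢ/kT) = 1·e^(−0) + 5·e^(−0.5421) + 3·e^(−1.416) = 1.000 + 2.908 + 0.7280 = 4.636.
⟨E⟩ = 44.09 meV, ⟨E²⟩ = 3068 meV².
C_V/k_B = (⟨E²⟩ − ⟨E⟩²)/(kT)² = (3068 − 1944)/6147 = 0.18.

0.18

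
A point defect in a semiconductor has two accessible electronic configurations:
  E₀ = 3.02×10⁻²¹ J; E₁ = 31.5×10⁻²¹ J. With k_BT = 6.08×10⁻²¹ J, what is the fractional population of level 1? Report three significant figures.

0.00916

Eᵢ/kT = 0.49671, 5.1809.
Z = Σ e^(−Eᵢ/kT) = e^(−0.49671) + e^(−5.1809) = 0.60853 + 0.0056229 = 0.61415.
P₁ = e^(−E₁/kT) / Z = 0.0056229/0.61415 = 0.00916.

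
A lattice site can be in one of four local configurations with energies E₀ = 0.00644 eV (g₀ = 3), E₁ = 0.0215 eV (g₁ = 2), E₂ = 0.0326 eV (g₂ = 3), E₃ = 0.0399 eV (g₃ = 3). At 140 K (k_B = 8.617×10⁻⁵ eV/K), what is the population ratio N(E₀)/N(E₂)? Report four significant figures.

8.745

k_BT = 8.617×10⁻⁵ × 140 K = 0.0120638 eV.
n₀/n₂ = (g₀/g₂) exp[−(E₀−E₂)/kT] = (3/3) × exp(−(-0.02616 eV)/(0.0120638 eV)) = (3/3) × exp(2.16847) = 8.745.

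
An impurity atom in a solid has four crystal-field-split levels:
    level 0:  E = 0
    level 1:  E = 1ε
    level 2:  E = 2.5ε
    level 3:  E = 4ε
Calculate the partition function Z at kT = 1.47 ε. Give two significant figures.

Eᵢ/kT = 0, 0.6803, 1.701, 2.721.
Z = Σ e^(−Eᵢ/kT) = e^(−0) + e^(−0.6803) + e^(−1.701) + e^(−2.721) = 1.000 + 0.5065 + 0.1825 + 0.06581 = 1.755.

Z = 1.8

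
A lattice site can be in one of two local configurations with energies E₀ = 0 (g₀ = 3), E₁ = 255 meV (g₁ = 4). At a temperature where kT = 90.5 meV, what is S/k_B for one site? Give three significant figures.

Eᵢ/kT = 0, 2.8177.
Z = Σ gᵢe^(−Eᵢ/kT) = 3·e^(−0) + 4·e^(−2.8177) = 3.0000 + 0.23897 = 3.2390.
⟨E⟩ = Σ EᵢPᵢ = 18.814 meV.
S/k_B = ln Z + ⟨E⟩/kT = ln(3.2390) + 18.814/90.5 = 1.1753 + 0.20789 = 1.38.

1.38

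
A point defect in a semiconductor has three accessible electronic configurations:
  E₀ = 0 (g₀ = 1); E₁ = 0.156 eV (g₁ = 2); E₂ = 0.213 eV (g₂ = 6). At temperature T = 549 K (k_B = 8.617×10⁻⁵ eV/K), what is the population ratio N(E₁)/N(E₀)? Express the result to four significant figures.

k_BT = 8.617×10⁻⁵ × 549 K = 0.0473073 eV.
n₁/n₀ = (g₁/g₀) exp[−(E₁−E₀)/kT] = (2/1) × exp(−(0.156 eV)/(0.0473073 eV)) = (2/1) × exp(-3.29759) = 0.07394.

0.07394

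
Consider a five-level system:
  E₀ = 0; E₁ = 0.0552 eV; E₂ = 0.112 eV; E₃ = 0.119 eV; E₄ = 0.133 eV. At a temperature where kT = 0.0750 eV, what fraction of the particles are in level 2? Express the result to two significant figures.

Eᵢ/kT = 0, 0.7360, 1.493, 1.587, 1.773.
Z = Σ e^(−Eᵢ/kT) = e^(−0) + e^(−0.7360) + e^(−1.493) + e^(−1.587) + e^(−1.773) = 1.000 + 0.4790 + 0.2247 + 0.2045 + 0.1698 = 2.078.
P₂ = e^(−E₂/kT) / Z = 0.2247/2.078 = 0.11.

0.11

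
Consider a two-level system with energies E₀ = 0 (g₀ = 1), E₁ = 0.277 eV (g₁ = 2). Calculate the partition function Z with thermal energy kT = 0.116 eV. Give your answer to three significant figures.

Z = 1.18

Eᵢ/kT = 0, 2.3879.
Z = Σ gᵢe^(−Eᵢ/kT) = 1·e^(−0) + 2·e^(−2.3879) = 1.0000 + 0.18364 = 1.1836.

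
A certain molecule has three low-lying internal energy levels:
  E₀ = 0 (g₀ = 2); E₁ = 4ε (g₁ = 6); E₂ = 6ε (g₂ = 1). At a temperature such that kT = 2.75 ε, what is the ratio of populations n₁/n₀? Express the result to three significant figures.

0.701

n₁/n₀ = (g₁/g₀) exp[−(E₁−E₀)/kT] = (6/2) × exp(−(4ε)/(2.75ε)) = (6/2) × exp(-1.4545) = 0.701.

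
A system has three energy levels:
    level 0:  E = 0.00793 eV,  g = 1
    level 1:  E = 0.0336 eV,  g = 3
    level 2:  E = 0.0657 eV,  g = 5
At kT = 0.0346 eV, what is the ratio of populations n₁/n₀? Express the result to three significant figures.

1.43

n₁/n₀ = (g₁/g₀) exp[−(E₁−E₀)/kT] = (3/1) × exp(−(0.02567 eV)/(0.0346 eV)) = (3/1) × exp(-0.74191) = 1.43.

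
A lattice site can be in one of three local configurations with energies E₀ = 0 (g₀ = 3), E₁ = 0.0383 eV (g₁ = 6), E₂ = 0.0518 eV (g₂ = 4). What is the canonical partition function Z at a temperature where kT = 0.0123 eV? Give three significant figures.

Z = 3.33

Eᵢ/kT = 0, 3.1138, 4.2114.
Z = Σ gᵢe^(−Eᵢ/kT) = 3·e^(−0) + 6·e^(−3.1138) + 4·e^(−4.2114) = 3.0000 + 0.26659 + 0.059302 = 3.3259.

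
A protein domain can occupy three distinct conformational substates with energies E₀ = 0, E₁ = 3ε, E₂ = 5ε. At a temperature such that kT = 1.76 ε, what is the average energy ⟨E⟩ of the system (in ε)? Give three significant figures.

0.675 ε

Eᵢ/kT = 0, 1.7045, 2.8409.
Z = Σ e^(−Eᵢ/kT) = e^(−0) + e^(−1.7045) + e^(−2.8409) = 1.0000 + 0.18186 + 0.058373 = 1.2402.
⟨E⟩ = Σ Eᵢ e^(−Eᵢ/kT) / Z = (0·1.0000 + 3·0.18186 + 5·0.058373) / 1.2402 = 0.675 ε.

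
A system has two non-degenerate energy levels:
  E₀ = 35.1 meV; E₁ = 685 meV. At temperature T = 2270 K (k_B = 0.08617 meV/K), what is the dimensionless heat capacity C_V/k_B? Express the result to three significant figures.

0.371

k_BT = 0.08617 × 2270 K = 195.61 meV.
Eᵢ/kT = 0.17944, 3.5019.
Z = Σ e^(−Eᵢ/kT) = e^(−0.17944) + e^(−3.5019) = 0.83574 + 0.030140 = 0.86588.
⟨E⟩ = 57.722 meV, ⟨E²⟩ = 17522 meV².
C_V/k_B = (⟨E²⟩ − ⟨E⟩²)/(kT)² = (17522 − 3331.8)/38263 = 0.371.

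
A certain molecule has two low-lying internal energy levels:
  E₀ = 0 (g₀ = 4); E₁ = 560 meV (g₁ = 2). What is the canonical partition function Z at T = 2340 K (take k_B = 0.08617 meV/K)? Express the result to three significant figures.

k_BT = 0.08617 × 2340 K = 201.64 meV.
Eᵢ/kT = 0, 2.7772.
Z = Σ gᵢe^(−Eᵢ/kT) = 4·e^(−0) + 2·e^(−2.7772) = 4.0000 + 0.12442 = 4.1244.

Z = 4.12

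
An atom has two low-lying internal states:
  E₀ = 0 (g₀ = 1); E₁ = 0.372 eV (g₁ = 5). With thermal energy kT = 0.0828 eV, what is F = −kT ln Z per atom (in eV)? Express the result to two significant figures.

Eᵢ/kT = 0, 4.493.
Z = Σ gᵢe^(−Eᵢ/kT) = 1·e^(−0) + 5·e^(−4.493) = 1.000 + 0.05594 = 1.056.
F = −kT ln Z = −0.0828 × ln(1.056) = −0.0828 × 0.05449 = -0.0045 eV.

-0.0045 eV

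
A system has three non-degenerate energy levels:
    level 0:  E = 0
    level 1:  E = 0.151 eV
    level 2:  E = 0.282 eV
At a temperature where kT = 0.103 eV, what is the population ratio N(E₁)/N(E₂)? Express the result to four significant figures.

3.567

n₁/n₂ = exp[−(E₁−E₂)/kT] = exp(−(-0.131 eV)/(0.103 eV)) = exp(1.27184) = 3.567.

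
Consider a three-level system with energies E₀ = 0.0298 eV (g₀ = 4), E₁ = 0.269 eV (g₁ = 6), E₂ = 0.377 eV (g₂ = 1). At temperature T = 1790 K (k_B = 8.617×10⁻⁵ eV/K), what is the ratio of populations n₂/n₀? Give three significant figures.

k_BT = 8.617×10⁻⁵ × 1790 K = 0.15424 eV.
n₂/n₀ = (g₂/g₀) exp[−(E₂−E₀)/kT] = (1/4) × exp(−(0.3472 eV)/(0.15424 eV)) = (1/4) × exp(-2.2510) = 0.0263.

0.0263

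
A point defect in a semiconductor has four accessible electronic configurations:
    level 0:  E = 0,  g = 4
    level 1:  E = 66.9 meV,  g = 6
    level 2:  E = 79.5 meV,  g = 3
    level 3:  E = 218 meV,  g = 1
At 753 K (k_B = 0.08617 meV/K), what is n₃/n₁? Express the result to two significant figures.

0.016

k_BT = 0.08617 × 753 K = 64.89 meV.
n₃/n₁ = (g₃/g₁) exp[−(E₃−E₁)/kT] = (1/6) × exp(−(151.1 meV)/(64.89 meV)) = (1/6) × exp(-2.329) = 0.016.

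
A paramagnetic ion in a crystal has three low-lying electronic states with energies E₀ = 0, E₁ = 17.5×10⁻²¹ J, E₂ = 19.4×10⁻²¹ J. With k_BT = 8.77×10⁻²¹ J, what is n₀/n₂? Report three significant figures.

9.13

n₀/n₂ = exp[−(E₀−E₂)/kT] = exp(−(-19.4 ×10⁻²¹ J)/(8.77 ×10⁻²¹ J)) = exp(2.2121) = 9.13.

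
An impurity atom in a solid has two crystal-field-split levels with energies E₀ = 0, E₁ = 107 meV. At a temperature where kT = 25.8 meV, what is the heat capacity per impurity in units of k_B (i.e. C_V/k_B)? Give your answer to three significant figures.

Eᵢ/kT = 0, 4.1473.
Z = Σ e^(−Eᵢ/kT) = e^(−0) + e^(−4.1473) = 1.0000 + 0.015807 = 1.0158.
⟨E⟩ = 1.6650 meV, ⟨E²⟩ = 178.16 meV².
C_V/k_B = (⟨E²⟩ − ⟨E⟩²)/(kT)² = (178.16 − 2.7722)/665.64 = 0.263.

0.263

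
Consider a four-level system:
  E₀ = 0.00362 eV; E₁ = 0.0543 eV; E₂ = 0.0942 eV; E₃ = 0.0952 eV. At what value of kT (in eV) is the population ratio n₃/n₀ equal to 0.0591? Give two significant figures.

n₃/n₀ = exp[−(E₃−E₀)/kT] = 0.0591.
⇒ (E₃−E₀)/kT = ln(1/0.0591) = ln(16.92) = 2.828.
kT = 0.09158 eV / 2.828 = 0.032 eV.

0.032 eV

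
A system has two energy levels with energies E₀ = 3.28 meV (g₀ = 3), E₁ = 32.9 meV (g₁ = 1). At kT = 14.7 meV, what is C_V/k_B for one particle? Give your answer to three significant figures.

Eᵢ/kT = 0.22313, 2.2381.
Z = Σ gᵢe^(−Eᵢ/kT) = 3·e^(−0.22313) + 1·e^(−2.2381) = 2.4000 + 0.10666 = 2.5067.
⟨E⟩ = 4.5403 meV, ⟨E²⟩ = 56.357 meV².
C_V/k_B = (⟨E²⟩ − ⟨E⟩²)/(kT)² = (56.357 − 20.614)/216.09 = 0.165.

0.165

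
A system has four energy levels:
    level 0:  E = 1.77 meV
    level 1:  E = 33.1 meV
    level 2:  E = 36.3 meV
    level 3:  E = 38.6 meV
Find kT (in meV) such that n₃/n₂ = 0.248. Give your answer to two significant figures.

1.6 meV

n₃/n₂ = exp[−(E₃−E₂)/kT] = 0.248.
⇒ (E₃−E₂)/kT = ln(1/0.248) = ln(4.032) = 1.394.
kT = 2.3 meV / 1.394 = 1.6 meV.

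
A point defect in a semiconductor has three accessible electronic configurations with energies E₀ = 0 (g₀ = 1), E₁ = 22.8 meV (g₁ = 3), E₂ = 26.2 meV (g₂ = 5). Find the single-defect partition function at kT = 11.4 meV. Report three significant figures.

Z = 1.91

Eᵢ/kT = 0, 2.0000, 2.2982.
Z = Σ gᵢe^(−Eᵢ/kT) = 1·e^(−0) + 3·e^(−2.0000) + 5·e^(−2.2982) = 1.0000 + 0.40601 + 0.50220 = 1.9082.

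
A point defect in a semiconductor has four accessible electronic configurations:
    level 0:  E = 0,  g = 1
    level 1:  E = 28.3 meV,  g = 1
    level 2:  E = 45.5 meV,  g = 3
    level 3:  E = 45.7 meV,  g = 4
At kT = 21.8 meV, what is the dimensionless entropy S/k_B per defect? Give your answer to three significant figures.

Eᵢ/kT = 0, 1.2982, 2.0872, 2.0963.
Z = Σ gᵢe^(−Eᵢ/kT) = 1·e^(−0) + 1·e^(−1.2982) + 3·e^(−2.0872) + 4·e^(−2.0963) = 1.0000 + 0.27302 + 0.37210 + 0.49164 = 2.1368.
⟨E⟩ = Σ EᵢPᵢ = 22.054 meV.
S/k_B = ln Z + ⟨E⟩/kT = ln(2.1368) + 22.054/21.8 = 0.75931 + 1.0117 = 1.77.

1.77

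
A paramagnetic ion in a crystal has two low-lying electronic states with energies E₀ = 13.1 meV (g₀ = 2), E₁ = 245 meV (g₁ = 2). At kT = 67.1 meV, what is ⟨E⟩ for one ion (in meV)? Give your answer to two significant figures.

20 meV

Eᵢ/kT = 0.1952, 3.651.
Z = Σ gᵢe^(−Eᵢ/kT) = 2·e^(−0.1952) + 2·e^(−3.651) = 1.645 + 0.05193 = 1.697.
⟨E⟩ = Σ Eᵢ gᵢe^(−Eᵢ/kT) / Z = (13.1·1.645 + 245·0.05193) / 1.697 = 20 meV.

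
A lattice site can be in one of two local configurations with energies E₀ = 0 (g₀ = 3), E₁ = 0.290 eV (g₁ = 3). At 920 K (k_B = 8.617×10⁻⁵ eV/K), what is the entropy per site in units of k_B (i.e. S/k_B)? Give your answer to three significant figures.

k_BT = 8.617×10⁻⁵ × 920 K = 0.079276 eV.
Eᵢ/kT = 0, 3.6581.
Z = Σ gᵢe^(−Eᵢ/kT) = 3·e^(−0) + 3·e^(−3.6581) = 3.0000 + 0.077344 = 3.0773.
⟨E⟩ = Σ EᵢPᵢ = 0.0072888 eV.
S/k_B = ln Z + ⟨E⟩/kT = ln(3.0773) + 0.0072888/0.079276 = 1.1241 + 0.091942 = 1.22.

1.22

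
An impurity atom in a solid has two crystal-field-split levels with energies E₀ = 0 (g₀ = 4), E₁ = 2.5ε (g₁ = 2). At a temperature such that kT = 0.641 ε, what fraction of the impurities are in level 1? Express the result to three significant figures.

Eᵢ/kT = 0, 3.9002.
Z = Σ gᵢe^(−Eᵢ/kT) = 4·e^(−0) + 2·e^(−3.9002) = 4.0000 + 0.040476 = 4.0405.
P₁ = g₁ e^(−E₁/kT) / Z = 0.040476/4.0405 = 0.0100.

0.0100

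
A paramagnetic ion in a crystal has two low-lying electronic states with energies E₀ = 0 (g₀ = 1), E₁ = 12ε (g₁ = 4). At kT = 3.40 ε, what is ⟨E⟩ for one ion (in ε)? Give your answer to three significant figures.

1.26 ε

Eᵢ/kT = 0, 3.5294.
Z = Σ gᵢe^(−Eᵢ/kT) = 1·e^(−0) + 4·e^(−3.5294) = 1.0000 + 0.11729 = 1.1173.
⟨E⟩ = Σ Eᵢ gᵢe^(−Eᵢ/kT) / Z = (0·1.0000 + 12·0.11729) / 1.1173 = 1.26 ε.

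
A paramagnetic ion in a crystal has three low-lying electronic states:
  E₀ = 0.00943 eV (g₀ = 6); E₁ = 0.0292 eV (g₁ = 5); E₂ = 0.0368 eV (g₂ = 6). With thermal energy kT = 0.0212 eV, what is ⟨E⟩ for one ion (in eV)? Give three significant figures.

Eᵢ/kT = 0.44481, 1.3774, 1.7358.
Z = Σ gᵢe^(−Eᵢ/kT) = 6·e^(−0.44481) + 5·e^(−1.3774) + 6·e^(−1.7358) = 3.8457 + 1.2612 + 1.0576 = 6.1645.
⟨E⟩ = Σ Eᵢ gᵢe^(−Eᵢ/kT) / Z = (0.00943·3.8457 + 0.0292·1.2612 + 0.0368·1.0576) / 6.1645 = 0.0182 eV.

0.0182 eV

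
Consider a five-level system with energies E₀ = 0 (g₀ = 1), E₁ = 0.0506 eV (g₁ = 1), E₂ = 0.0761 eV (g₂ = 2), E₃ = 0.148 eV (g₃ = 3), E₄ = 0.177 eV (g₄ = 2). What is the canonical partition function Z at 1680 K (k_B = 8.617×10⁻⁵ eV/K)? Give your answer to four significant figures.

k_BT = 8.617×10⁻⁵ × 1680 K = 0.144766 eV.
Eᵢ/kT = 0, 0.349530, 0.525676, 1.02234, 1.22266.
Z = Σ gᵢe^(−Eᵢ/kT) = 1·e^(−0) + 1·e^(−0.349530) + 2·e^(−0.525676) + 3·e^(−1.02234) + 2·e^(−1.22266) = 1.00000 + 0.705019 + 1.18231 + 1.07926 + 0.588892 = 4.55548.

Z = 4.555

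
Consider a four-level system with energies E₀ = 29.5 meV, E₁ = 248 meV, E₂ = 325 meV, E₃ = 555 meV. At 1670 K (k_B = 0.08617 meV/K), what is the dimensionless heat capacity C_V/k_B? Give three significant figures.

0.761

k_BT = 0.08617 × 1670 K = 143.90 meV.
Eᵢ/kT = 0.20500, 1.7234, 2.2585, 3.8568.
Z = Σ e^(−Eᵢ/kT) = e^(−0.20500) + e^(−1.7234) + e^(−2.2585) + e^(−3.8568) = 0.81465 + 0.17846 + 0.10451 + 0.021136 = 1.1188.
⟨E⟩ = 101.88 meV, ⟨E²⟩ = 26130 meV².
C_V/k_B = (⟨E²⟩ − ⟨E⟩²)/(kT)² = (26130 − 10380)/20707 = 0.761.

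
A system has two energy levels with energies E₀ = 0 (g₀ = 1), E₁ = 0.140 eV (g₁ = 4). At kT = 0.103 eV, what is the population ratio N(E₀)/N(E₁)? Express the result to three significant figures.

n₀/n₁ = (g₀/g₁) exp[−(E₀−E₁)/kT] = (1/4) × exp(−(-0.140 eV)/(0.103 eV)) = (1/4) × exp(1.3592) = 0.973.

0.973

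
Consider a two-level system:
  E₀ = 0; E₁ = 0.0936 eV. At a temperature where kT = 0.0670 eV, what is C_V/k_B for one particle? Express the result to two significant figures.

0.31

Eᵢ/kT = 0, 1.397.
Z = Σ e^(−Eᵢ/kT) = e^(−0) + e^(−1.397) = 1.000 + 0.2473 = 1.247.
⟨E⟩ = 0.01856 eV, ⟨E²⟩ = 0.001737 eV².
C_V/k_B = (⟨E²⟩ − ⟨E⟩²)/(kT)² = (0.001737 − 0.0003445)/0.004489 = 0.31.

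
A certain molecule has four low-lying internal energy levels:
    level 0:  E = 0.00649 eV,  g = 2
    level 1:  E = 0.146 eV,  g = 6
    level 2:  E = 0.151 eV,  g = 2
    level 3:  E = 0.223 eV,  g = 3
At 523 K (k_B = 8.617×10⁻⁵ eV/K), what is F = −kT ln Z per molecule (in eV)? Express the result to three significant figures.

k_BT = 8.617×10⁻⁵ × 523 K = 0.045067 eV.
Eᵢ/kT = 0.14401, 3.2396, 3.3506, 4.9482.
Z = Σ gᵢe^(−Eᵢ/kT) = 2·e^(−0.14401) + 6·e^(−3.2396) + 2·e^(−3.3506) + 3·e^(−4.9482) = 1.7318 + 0.23508 + 0.070127 + 0.021289 = 2.0583.
F = −kT ln Z = −0.045067 × ln(2.0583) = −0.045067 × 0.72188 = -0.0325 eV.

-0.0325 eV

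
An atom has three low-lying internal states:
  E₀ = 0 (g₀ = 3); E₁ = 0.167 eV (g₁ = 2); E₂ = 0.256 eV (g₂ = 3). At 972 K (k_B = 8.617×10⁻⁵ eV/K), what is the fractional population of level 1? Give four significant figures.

0.07978

k_BT = 8.617×10⁻⁵ × 972 K = 0.0837572 eV.
Eᵢ/kT = 0, 1.99386, 3.05645.
Z = Σ gᵢe^(−Eᵢ/kT) = 3·e^(−0) + 2·e^(−1.99386) + 3·e^(−3.05645) = 3.00000 + 0.272338 + 0.141163 = 3.41350.
P₁ = g₁ e^(−E₁/kT) / Z = 0.272338/3.41350 = 0.07978.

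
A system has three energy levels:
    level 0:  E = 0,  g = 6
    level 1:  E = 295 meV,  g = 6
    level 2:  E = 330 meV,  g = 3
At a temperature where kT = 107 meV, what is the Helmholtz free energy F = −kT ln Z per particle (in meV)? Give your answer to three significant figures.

-201 meV

Eᵢ/kT = 0, 2.7570, 3.0841.
Z = Σ gᵢe^(−Eᵢ/kT) = 6·e^(−0) + 6·e^(−2.7570) + 3·e^(−3.0841) = 6.0000 + 0.38089 + 0.13731 = 6.5182.
F = −kT ln Z = −107 × ln(6.5182) = −107 × 1.8746 = -201 meV.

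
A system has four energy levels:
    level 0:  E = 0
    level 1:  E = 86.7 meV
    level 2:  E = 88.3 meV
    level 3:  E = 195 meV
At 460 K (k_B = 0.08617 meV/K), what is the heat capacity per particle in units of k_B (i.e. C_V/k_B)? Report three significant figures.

k_BT = 0.08617 × 460 K = 39.638 meV.
Eᵢ/kT = 0, 2.1873, 2.2277, 4.9195.
Z = Σ e^(−Eᵢ/kT) = e^(−0) + e^(−2.1873) + e^(−2.2277) + e^(−4.9195) = 1.0000 + 0.11222 + 0.10778 + 0.0073028 = 1.2273.
⟨E⟩ = 16.842 meV, ⟨E²⟩ = 1598.3 meV².
C_V/k_B = (⟨E²⟩ − ⟨E⟩²)/(kT)² = (1598.3 − 283.65)/1571.2 = 0.837.

0.837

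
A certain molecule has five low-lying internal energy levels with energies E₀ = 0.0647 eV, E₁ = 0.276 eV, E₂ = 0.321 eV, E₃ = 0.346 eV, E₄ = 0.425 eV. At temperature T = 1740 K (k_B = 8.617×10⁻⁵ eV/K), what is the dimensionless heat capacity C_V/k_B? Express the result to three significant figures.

k_BT = 8.617×10⁻⁵ × 1740 K = 0.14994 eV.
Eᵢ/kT = 0.43151, 1.8407, 2.1409, 2.3076, 2.8345.
Z = Σ e^(−Eᵢ/kT) = e^(−0.43151) + e^(−1.8407) + e^(−2.1409) + e^(−2.3076) + e^(−2.8345) = 0.64953 + 0.15871 + 0.11755 + 0.099500 + 0.058748 = 1.0840.
⟨E⟩ = 0.16878 eV, ⟨E²⟩ = 0.045613 eV².
C_V/k_B = (⟨E²⟩ − ⟨E⟩²)/(kT)² = (0.045613 − 0.028487)/0.022482 = 0.762.

0.762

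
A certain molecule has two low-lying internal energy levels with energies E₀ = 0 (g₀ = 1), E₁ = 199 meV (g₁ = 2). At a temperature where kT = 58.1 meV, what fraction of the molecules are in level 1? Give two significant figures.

0.061

Eᵢ/kT = 0, 3.425.
Z = Σ gᵢe^(−Eᵢ/kT) = 1·e^(−0) + 2·e^(−3.425) = 1.000 + 0.06510 = 1.065.
P₁ = g₁ e^(−E₁/kT) / Z = 0.06510/1.065 = 0.061.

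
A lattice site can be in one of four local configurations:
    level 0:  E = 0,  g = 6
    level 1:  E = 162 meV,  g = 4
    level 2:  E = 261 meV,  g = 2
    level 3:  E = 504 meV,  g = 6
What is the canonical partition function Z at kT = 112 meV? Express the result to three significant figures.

Z = 7.20

Eᵢ/kT = 0, 1.4464, 2.3304, 4.5000.
Z = Σ gᵢe^(−Eᵢ/kT) = 6·e^(−0) + 4·e^(−1.4464) + 2·e^(−2.3304) + 6·e^(−4.5000) = 6.0000 + 0.94167 + 0.19451 + 0.066654 = 7.2028.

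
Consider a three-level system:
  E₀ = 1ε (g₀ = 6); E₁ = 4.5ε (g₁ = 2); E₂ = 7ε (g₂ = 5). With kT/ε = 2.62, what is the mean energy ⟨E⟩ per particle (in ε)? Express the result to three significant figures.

1.69 ε

Eᵢ/kT = 0.38168, 1.7176, 2.6718.
Z = Σ gᵢe^(−Eᵢ/kT) = 6·e^(−0.38168) + 2·e^(−1.7176) + 5·e^(−2.6718) = 4.0963 + 0.35899 + 0.34564 = 4.8009.
⟨E⟩ = Σ Eᵢ gᵢe^(−Eᵢ/kT) / Z = (1·4.0963 + 4.5·0.35899 + 7·0.34564) / 4.8009 = 1.69 ε.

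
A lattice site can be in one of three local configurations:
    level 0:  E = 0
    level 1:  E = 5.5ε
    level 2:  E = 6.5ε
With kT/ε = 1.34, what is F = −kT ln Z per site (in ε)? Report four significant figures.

-0.03220 ε

Eᵢ/kT = 0, 4.10448, 4.85075.
Z = Σ e^(−Eᵢ/kT) = e^(−0) + e^(−4.10448) + e^(−4.85075) = 1.00000 + 0.0164986 + 0.00782251 = 1.02432.
F = −kT ln Z = −1.34 × ln(1.02432) = −1.34 × 0.0240290 = -0.03220 ε.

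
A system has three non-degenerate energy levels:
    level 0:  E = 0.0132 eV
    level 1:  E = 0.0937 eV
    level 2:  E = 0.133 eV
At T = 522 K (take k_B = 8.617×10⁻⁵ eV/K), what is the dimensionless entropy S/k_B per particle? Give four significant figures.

k_BT = 8.617×10⁻⁵ × 522 K = 0.0449807 eV.
Eᵢ/kT = 0.293459, 2.08312, 2.95682.
Z = Σ e^(−Eᵢ/kT) = e^(−0.293459) + e^(−2.08312) + e^(−2.95682) = 0.745680 + 0.124541 + 0.0519840 = 0.922205.
⟨E⟩ = Σ EᵢPᵢ = 0.0308243 eV.
S/k_B = ln Z + ⟨E⟩/kT = ln(0.922205) + 0.0308243/0.0449807 = -0.0809877 + 0.685278 = 0.6043.

0.6043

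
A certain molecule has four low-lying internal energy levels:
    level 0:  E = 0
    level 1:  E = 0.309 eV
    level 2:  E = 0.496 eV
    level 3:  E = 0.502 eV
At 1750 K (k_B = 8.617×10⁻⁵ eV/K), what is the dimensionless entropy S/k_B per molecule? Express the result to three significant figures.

0.605

k_BT = 8.617×10⁻⁵ × 1750 K = 0.15080 eV.
Eᵢ/kT = 0, 2.0491, 3.2891, 3.3289.
Z = Σ e^(−Eᵢ/kT) = e^(−0) + e^(−2.0491) + e^(−3.2891) + e^(−3.3289) = 1.0000 + 0.12885 + 0.037287 + 0.035832 = 1.2020.
⟨E⟩ = Σ EᵢPᵢ = 0.063475 eV.
S/k_B = ln Z + ⟨E⟩/kT = ln(1.2020) + 0.063475/0.15080 = 0.18399 + 0.42092 = 0.605.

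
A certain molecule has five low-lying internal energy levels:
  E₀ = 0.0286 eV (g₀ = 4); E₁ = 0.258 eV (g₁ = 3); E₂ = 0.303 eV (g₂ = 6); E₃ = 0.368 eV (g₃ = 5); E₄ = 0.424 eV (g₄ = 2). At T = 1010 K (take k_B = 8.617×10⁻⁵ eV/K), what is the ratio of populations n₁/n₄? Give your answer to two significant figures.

k_BT = 8.617×10⁻⁵ × 1010 K = 0.08703 eV.
n₁/n₄ = (g₁/g₄) exp[−(E₁−E₄)/kT] = (3/2) × exp(−(-0.166 eV)/(0.08703 eV)) = (3/2) × exp(1.907) = 10.

10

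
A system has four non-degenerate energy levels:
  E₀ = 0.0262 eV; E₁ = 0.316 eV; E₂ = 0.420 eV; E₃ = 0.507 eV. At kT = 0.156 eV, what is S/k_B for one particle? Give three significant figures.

Eᵢ/kT = 0.16795, 2.0256, 2.6923, 3.2500.
Z = Σ e^(−Eᵢ/kT) = e^(−0.16795) + e^(−2.0256) + e^(−2.6923) + e^(−3.2500) = 0.84540 + 0.13191 + 0.067725 + 0.038774 = 1.0838.
⟨E⟩ = Σ EᵢPᵢ = 0.10328 eV.
S/k_B = ln Z + ⟨E⟩/kT = ln(1.0838) + 0.10328/0.156 = 0.080473 + 0.66205 = 0.743.

0.743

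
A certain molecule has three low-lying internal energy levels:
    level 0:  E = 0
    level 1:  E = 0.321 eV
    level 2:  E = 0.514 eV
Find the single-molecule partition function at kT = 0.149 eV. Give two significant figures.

Eᵢ/kT = 0, 2.154, 3.450.
Z = Σ e^(−Eᵢ/kT) = e^(−0) + e^(−2.154) + e^(−3.450) = 1.000 + 0.1160 + 0.03175 = 1.148.

Z = 1.1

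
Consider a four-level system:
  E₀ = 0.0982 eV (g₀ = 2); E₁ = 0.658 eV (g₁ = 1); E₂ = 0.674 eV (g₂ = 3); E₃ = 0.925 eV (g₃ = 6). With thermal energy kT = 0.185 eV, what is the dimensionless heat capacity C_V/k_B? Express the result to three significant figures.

Eᵢ/kT = 0.53081, 3.5568, 3.6432, 5.0000.
Z = Σ gᵢe^(−Eᵢ/kT) = 2·e^(−0.53081) + 1·e^(−3.5568) + 3·e^(−3.6432) + 6·e^(−5.0000) = 1.1763 + 0.028530 + 0.078505 + 0.040428 = 1.3238.
⟨E⟩ = 0.16966 eV, ⟨E²⟩ = 0.070970 eV².
C_V/k_B = (⟨E²⟩ − ⟨E⟩²)/(kT)² = (0.070970 − 0.028785)/0.034225 = 1.23.

1.23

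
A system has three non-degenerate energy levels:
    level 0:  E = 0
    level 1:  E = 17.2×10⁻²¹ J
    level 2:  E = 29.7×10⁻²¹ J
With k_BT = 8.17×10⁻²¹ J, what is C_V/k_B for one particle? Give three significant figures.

0.680

Eᵢ/kT = 0, 2.1053, 3.6353.
Z = Σ e^(−Eᵢ/kT) = e^(−0) + e^(−2.1053) + e^(−3.6353) = 1.0000 + 0.12181 + 0.026376 = 1.1482.
⟨E⟩ = 2.5070, ⟨E²⟩ = 51.648.
C_V/k_B = (⟨E²⟩ − ⟨E⟩²)/(kT)² = (51.648 − 6.2850)/66.749 = 0.680.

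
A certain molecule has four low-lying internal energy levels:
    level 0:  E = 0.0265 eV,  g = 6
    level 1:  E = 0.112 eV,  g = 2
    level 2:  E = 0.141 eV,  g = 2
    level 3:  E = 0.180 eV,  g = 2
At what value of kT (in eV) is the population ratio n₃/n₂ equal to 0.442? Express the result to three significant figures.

n₃/n₂ = (g₃/g₂) exp[−(E₃−E₂)/kT] = 0.442.
⇒ (E₃−E₂)/kT = ln((2/2)/0.442) = ln(2.2624) = 0.81643.
kT = 0.039 eV / 0.81643 = 0.0478 eV.

0.0478 eV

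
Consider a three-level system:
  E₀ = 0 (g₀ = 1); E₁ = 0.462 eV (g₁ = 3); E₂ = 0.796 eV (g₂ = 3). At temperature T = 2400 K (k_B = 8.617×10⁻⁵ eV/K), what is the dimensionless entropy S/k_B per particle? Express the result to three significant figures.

1.02

k_BT = 8.617×10⁻⁵ × 2400 K = 0.20681 eV.
Eᵢ/kT = 0, 2.2339, 3.8489.
Z = Σ gᵢe^(−Eᵢ/kT) = 1·e^(−0) + 3·e^(−2.2339) + 3·e^(−3.8489) = 1.0000 + 0.32133 + 0.063909 = 1.3852.
⟨E⟩ = Σ EᵢPᵢ = 0.14390 eV.
S/k_B = ln Z + ⟨E⟩/kT = ln(1.3852) + 0.14390/0.20681 = 0.32584 + 0.69581 = 1.02.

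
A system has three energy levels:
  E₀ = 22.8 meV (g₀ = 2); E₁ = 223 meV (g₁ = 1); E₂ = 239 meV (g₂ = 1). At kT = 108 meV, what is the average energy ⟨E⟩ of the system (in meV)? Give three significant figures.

49.2 meV

Eᵢ/kT = 0.21111, 2.0648, 2.2130.
Z = Σ gᵢe^(−Eᵢ/kT) = 2·e^(−0.21111) + 1·e^(−2.0648) + 1·e^(−2.2130) = 1.6194 + 0.12684 + 0.10937 = 1.8556.
⟨E⟩ = Σ Eᵢ gᵢe^(−Eᵢ/kT) / Z = (22.8·1.6194 + 223·0.12684 + 239·0.10937) / 1.8556 = 49.2 meV.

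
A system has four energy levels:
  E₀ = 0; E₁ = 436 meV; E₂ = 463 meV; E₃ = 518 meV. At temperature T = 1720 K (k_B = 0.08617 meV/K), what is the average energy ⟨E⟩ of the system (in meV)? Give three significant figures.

52.4 meV

k_BT = 0.08617 × 1720 K = 148.21 meV.
Eᵢ/kT = 0, 2.9418, 3.1239, 3.4950.
Z = Σ e^(−Eᵢ/kT) = e^(−0) + e^(−2.9418) + e^(−3.1239) + e^(−3.4950) = 1.0000 + 0.052771 + 0.043985 + 0.030349 = 1.1271.
⟨E⟩ = Σ Eᵢ e^(−Eᵢ/kT) / Z = (0·1.0000 + 436·0.052771 + 463·0.043985 + 518·0.030349) / 1.1271 = 52.4 meV.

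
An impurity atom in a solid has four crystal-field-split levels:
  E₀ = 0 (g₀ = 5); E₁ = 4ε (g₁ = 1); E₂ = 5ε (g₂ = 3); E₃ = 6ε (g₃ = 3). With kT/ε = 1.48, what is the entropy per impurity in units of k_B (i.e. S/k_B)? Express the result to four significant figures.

Eᵢ/kT = 0, 2.70270, 3.37838, 4.05405.
Z = Σ gᵢe^(−Eᵢ/kT) = 5·e^(−0) + 1·e^(−2.70270) + 3·e^(−3.37838) + 3·e^(−4.05405) = 5.00000 + 0.0670243 + 0.102308 + 0.0520559 = 5.22139.
⟨E⟩ = Σ EᵢPᵢ = 0.209134 ε.
S/k_B = ln Z + ⟨E⟩/kT = ln(5.22139) + 0.209134/1.48 = 1.65276 + 0.141307 = 1.794.

1.794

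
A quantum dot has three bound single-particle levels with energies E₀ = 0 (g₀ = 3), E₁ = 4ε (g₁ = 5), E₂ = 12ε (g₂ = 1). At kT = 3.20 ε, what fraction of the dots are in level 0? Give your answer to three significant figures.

0.673

Eᵢ/kT = 0, 1.2500, 3.7500.
Z = Σ gᵢe^(−Eᵢ/kT) = 3·e^(−0) + 5·e^(−1.2500) + 1·e^(−3.7500) = 3.0000 + 1.4325 + 0.023518 = 4.4560.
P₀ = g₀ e^(−E₀/kT) / Z = 3.0000/4.4560 = 0.673.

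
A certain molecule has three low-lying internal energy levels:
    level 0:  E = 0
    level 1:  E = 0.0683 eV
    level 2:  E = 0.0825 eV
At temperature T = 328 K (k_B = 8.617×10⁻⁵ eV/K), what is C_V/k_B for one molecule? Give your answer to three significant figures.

k_BT = 8.617×10⁻⁵ × 328 K = 0.028264 eV.
Eᵢ/kT = 0, 2.4165, 2.9189.
Z = Σ e^(−Eᵢ/kT) = e^(−0) + e^(−2.4165) + e^(−2.9189) = 1.0000 + 0.089233 + 0.053993 = 1.1432.
⟨E⟩ = 0.0092276 eV, ⟨E²⟩ = 0.00068558 eV².
C_V/k_B = (⟨E²⟩ − ⟨E⟩²)/(kT)² = (0.00068558 − 0.000085149)/0.00079885 = 0.752.

0.752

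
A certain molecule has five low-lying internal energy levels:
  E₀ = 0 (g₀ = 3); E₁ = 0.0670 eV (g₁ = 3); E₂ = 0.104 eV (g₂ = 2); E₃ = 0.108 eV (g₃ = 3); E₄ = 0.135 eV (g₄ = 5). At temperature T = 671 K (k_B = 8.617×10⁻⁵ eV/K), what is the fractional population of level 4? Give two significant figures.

k_BT = 8.617×10⁻⁵ × 671 K = 0.05782 eV.
Eᵢ/kT = 0, 1.159, 1.799, 1.868, 2.335.
Z = Σ gᵢe^(−Eᵢ/kT) = 3·e^(−0) + 3·e^(−1.159) + 2·e^(−1.799) + 3·e^(−1.868) + 5·e^(−2.335) = 3.000 + 0.9414 + 0.3309 + 0.4633 + 0.4841 = 5.220.
P₄ = g₄ e^(−E₄/kT) / Z = 0.4841/5.220 = 0.093.

0.093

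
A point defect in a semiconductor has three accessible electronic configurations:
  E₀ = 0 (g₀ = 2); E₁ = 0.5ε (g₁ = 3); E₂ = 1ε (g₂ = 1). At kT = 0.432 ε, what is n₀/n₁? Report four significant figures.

2.121

n₀/n₁ = (g₀/g₁) exp[−(E₀−E₁)/kT] = (2/3) × exp(−(-0.5ε)/(0.432ε)) = (2/3) × exp(1.15741) = 2.121.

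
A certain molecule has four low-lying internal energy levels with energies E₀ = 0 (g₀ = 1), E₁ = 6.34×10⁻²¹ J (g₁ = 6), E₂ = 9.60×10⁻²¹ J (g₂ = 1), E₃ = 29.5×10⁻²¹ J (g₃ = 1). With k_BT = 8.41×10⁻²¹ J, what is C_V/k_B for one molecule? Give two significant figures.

0.18

Eᵢ/kT = 0, 0.7539, 1.141, 3.508.
Z = Σ gᵢe^(−Eᵢ/kT) = 1·e^(−0) + 6·e^(−0.7539) + 1·e^(−1.141) + 1·e^(−3.508) = 1.000 + 2.823 + 0.3195 + 0.02996 = 4.172.
⟨E⟩ = 5.237, ⟨E²⟩ = 40.51.
C_V/k_B = (⟨E²⟩ − ⟨E⟩²)/(kT)² = (40.51 − 27.43)/70.73 = 0.18.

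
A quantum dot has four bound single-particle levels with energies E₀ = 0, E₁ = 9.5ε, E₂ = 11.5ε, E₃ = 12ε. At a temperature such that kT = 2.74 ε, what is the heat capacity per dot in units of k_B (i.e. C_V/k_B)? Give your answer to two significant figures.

Eᵢ/kT = 0, 3.467, 4.197, 4.380.
Z = Σ e^(−Eᵢ/kT) = e^(−0) + e^(−3.467) + e^(−4.197) + e^(−4.380) = 1.000 + 0.03121 + 0.01504 + 0.01253 = 1.059.
⟨E⟩ = 0.5853 ε, ⟨E²⟩ = 6.242 ε².
C_V/k_B = (⟨E²⟩ − ⟨E⟩²)/(kT)² = (6.242 − 0.3426)/7.508 = 0.79.

0.79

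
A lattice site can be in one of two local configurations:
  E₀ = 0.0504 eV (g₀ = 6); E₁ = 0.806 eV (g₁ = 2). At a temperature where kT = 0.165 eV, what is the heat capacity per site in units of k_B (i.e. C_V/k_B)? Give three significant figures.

0.0712

Eᵢ/kT = 0.30545, 4.8848.
Z = Σ gᵢe^(−Eᵢ/kT) = 6·e^(−0.30545) + 2·e^(−4.8848) = 4.4208 + 0.015121 = 4.4359.
⟨E⟩ = 0.052976 eV, ⟨E²⟩ = 0.0047460 eV².
C_V/k_B = (⟨E²⟩ − ⟨E⟩²)/(kT)² = (0.0047460 − 0.0028065)/0.027225 = 0.0712.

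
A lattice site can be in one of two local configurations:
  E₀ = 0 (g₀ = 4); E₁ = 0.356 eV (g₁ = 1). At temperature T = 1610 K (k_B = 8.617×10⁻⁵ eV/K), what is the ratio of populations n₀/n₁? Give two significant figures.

k_BT = 8.617×10⁻⁵ × 1610 K = 0.1387 eV.
n₀/n₁ = (g₀/g₁) exp[−(E₀−E₁)/kT] = (4/1) × exp(−(-0.356 eV)/(0.1387 eV)) = (4/1) × exp(2.567) = 52.

52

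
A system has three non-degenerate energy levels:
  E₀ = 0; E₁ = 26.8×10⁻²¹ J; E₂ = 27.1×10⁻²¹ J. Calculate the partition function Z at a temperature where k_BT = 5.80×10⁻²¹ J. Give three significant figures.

Z = 1.02

Eᵢ/kT = 0, 4.6207, 4.6724.
Z = Σ e^(−Eᵢ/kT) = e^(−0) + e^(−4.6207) + e^(−4.6724) = 1.0000 + 0.0098459 + 0.0093498 = 1.0192.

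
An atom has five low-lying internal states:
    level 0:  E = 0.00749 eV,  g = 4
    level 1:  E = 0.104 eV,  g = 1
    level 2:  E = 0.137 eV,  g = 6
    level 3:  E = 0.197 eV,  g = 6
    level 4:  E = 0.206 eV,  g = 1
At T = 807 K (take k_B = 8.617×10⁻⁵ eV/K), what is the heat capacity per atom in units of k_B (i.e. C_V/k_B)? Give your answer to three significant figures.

0.914

k_BT = 8.617×10⁻⁵ × 807 K = 0.069539 eV.
Eᵢ/kT = 0.10771, 1.4956, 1.9701, 2.8329, 2.9624.
Z = Σ gᵢe^(−Eᵢ/kT) = 4·e^(−0.10771) + 1·e^(−1.4956) + 6·e^(−1.9701) + 6·e^(−2.8329) + 1·e^(−2.9624) = 3.5916 + 0.22411 + 0.83666 + 0.35305 + 0.051695 = 5.0571.
⟨E⟩ = 0.048453 eV, ⟨E²⟩ = 0.0067675 eV².
C_V/k_B = (⟨E²⟩ − ⟨E⟩²)/(kT)² = (0.0067675 − 0.0023477)/0.0048357 = 0.914.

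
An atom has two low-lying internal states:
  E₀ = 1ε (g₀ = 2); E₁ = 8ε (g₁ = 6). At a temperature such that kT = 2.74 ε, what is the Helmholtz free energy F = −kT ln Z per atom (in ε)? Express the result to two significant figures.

Eᵢ/kT = 0.3650, 2.920.
Z = Σ gᵢe^(−Eᵢ/kT) = 2·e^(−0.3650) + 6·e^(−2.920) = 1.388 + 0.3236 = 1.712.
F = −kT ln Z = −2.74 × ln(1.712) = −2.74 × 0.5377 = -1.5 ε.

-1.5 ε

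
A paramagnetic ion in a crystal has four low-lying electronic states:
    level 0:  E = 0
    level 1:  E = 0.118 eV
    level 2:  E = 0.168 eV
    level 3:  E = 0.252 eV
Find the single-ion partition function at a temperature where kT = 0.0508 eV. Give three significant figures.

Z = 1.14

Eᵢ/kT = 0, 2.3228, 3.3071, 4.9606.
Z = Σ e^(−Eᵢ/kT) = e^(−0) + e^(−2.3228) + e^(−3.3071) + e^(−4.9606) = 1.0000 + 0.097999 + 0.036622 + 0.0070087 = 1.1416.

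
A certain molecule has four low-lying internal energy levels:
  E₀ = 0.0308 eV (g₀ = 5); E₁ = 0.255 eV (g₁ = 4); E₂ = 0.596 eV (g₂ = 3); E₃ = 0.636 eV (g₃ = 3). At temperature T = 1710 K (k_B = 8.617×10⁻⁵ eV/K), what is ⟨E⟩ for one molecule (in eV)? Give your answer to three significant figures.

0.0746 eV

k_BT = 8.617×10⁻⁵ × 1710 K = 0.14735 eV.
Eᵢ/kT = 0.20903, 1.7306, 4.0448, 4.3163.
Z = Σ gᵢe^(−Eᵢ/kT) = 5·e^(−0.20903) + 4·e^(−1.7306) + 3·e^(−4.0448) + 3·e^(−4.3163) = 4.0569 + 0.70871 + 0.052540 + 0.040048 = 4.8582.
⟨E⟩ = Σ Eᵢ gᵢe^(−Eᵢ/kT) / Z = (0.0308·4.0569 + 0.255·0.70871 + 0.596·0.052540 + 0.636·0.040048) / 4.8582 = 0.0746 eV.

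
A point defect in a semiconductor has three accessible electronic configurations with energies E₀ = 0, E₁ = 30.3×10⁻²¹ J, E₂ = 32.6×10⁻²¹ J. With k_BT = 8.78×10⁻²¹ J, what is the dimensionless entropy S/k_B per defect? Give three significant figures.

Eᵢ/kT = 0, 3.4510, 3.7130.
Z = Σ e^(−Eᵢ/kT) = e^(−0) + e^(−3.4510) + e^(−3.7130) = 1.0000 + 0.031714 + 0.024404 = 1.0561.
⟨E⟩ = Σ EᵢPᵢ = 1.6632 ×10⁻²¹ J.
S/k_B = ln Z + ⟨E⟩/kT = ln(1.0561) + 1.6632/8.78 = 0.054583 + 0.18943 = 0.244.

0.244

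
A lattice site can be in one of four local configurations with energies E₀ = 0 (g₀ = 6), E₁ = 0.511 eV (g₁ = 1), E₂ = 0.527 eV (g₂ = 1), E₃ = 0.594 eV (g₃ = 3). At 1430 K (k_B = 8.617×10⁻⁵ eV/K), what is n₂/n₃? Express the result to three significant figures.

k_BT = 8.617×10⁻⁵ × 1430 K = 0.12322 eV.
n₂/n₃ = (g₂/g₃) exp[−(E₂−E₃)/kT] = (1/3) × exp(−(-0.067 eV)/(0.12322 eV)) = (1/3) × exp(0.54374) = 0.574.

0.574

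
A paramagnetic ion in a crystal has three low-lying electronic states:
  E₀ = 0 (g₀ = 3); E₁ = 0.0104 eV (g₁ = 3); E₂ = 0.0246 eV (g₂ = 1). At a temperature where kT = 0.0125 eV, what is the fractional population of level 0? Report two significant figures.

0.67

Eᵢ/kT = 0, 0.8320, 1.968.
Z = Σ gᵢe^(−Eᵢ/kT) = 3·e^(−0) + 3·e^(−0.8320) + 1·e^(−1.968) = 3.000 + 1.306 + 0.1397 = 4.446.
P₀ = g₀ e^(−E₀/kT) / Z = 3.000/4.446 = 0.67.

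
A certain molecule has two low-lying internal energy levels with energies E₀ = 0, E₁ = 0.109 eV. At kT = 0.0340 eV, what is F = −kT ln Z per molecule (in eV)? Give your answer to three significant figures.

-0.00135 eV

Eᵢ/kT = 0, 3.2059.
Z = Σ e^(−Eᵢ/kT) = e^(−0) + e^(−3.2059) = 1.0000 + 0.040522 = 1.0405.
F = −kT ln Z = −0.0340 × ln(1.0405) = −0.0340 × 0.039701 = -0.00135 eV.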